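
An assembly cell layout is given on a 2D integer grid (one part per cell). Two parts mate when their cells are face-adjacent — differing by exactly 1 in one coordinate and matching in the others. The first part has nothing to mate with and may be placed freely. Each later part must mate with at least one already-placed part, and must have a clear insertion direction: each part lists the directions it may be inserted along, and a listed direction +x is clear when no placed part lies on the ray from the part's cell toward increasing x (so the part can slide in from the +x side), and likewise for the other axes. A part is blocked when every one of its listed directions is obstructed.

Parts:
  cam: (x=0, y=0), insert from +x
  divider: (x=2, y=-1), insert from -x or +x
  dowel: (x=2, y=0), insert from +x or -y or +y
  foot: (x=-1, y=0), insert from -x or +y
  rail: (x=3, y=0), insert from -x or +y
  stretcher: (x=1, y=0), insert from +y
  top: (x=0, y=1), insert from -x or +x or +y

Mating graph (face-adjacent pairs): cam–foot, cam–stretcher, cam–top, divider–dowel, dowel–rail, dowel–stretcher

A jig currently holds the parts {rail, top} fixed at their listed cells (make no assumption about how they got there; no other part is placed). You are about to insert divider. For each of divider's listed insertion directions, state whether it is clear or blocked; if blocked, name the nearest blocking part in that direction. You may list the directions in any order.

-x: ray from divider(2, -1) has no placed part ⇒ clear
+x: ray from divider(2, -1) has no placed part ⇒ clear

+x: clear; -x: clear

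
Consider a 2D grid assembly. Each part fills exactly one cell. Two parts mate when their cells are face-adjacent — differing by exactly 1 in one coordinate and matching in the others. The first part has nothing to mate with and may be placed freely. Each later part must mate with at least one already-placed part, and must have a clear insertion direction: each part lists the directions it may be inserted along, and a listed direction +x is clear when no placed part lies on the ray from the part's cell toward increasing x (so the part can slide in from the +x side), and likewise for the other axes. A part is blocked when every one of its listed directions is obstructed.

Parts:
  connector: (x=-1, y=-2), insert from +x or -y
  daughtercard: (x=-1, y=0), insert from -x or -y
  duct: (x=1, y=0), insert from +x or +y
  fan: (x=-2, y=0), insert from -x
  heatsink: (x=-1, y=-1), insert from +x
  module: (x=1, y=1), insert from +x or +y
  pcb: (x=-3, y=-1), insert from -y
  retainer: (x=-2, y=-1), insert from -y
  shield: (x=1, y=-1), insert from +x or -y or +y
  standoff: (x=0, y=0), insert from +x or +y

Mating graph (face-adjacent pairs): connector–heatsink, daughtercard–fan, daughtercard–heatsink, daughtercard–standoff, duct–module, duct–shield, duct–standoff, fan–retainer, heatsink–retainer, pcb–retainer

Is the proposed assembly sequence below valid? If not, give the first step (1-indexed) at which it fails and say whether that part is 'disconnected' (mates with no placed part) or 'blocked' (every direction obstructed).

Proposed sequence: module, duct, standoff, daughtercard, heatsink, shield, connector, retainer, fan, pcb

1. module@(1, 1) [+x clear] — {module}
2. duct@(1, 0) [+x clear] — {duct, module}
3. standoff@(0, 0) [+y clear] — {duct, module, standoff}
4. daughtercard@(-1, 0) [-x clear] — {daughtercard, duct, module, standoff}
5. heatsink@(-1, -1) [+x clear] — {daughtercard, duct, heatsink, module, standoff}
6. shield@(1, -1) [+x clear] — {daughtercard, duct, heatsink, module, shield, standoff}
7. connector@(-1, -2) [+x clear] — {connector, daughtercard, duct, heatsink, module, shield, standoff}
8. retainer@(-2, -1) [-y clear] — {connector, daughtercard, duct, heatsink, module, retainer, shield, standoff}
9. fan@(-2, 0) [-x clear] — {connector, daughtercard, duct, fan, heatsink, module, retainer, shield, standoff}
10. pcb@(-3, -1) [-y clear] — {connector, daughtercard, duct, fan, heatsink, module, pcb, retainer, shield, standoff}

Valid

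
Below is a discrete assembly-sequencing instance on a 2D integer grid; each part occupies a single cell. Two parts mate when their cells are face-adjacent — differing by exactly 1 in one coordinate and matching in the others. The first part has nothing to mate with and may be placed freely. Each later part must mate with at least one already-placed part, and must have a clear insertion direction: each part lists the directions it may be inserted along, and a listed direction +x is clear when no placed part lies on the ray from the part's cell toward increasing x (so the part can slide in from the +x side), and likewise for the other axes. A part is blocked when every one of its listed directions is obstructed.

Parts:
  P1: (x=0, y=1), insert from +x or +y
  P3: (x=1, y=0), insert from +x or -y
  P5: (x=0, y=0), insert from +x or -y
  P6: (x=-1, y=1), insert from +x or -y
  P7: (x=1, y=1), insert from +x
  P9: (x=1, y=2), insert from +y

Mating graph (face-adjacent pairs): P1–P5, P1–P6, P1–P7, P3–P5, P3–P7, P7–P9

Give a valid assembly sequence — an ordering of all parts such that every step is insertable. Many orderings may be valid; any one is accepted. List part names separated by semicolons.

1. P1@(0, 1) [+x clear] — {P1}
2. P7@(1, 1) [+x clear] — {P1, P7}
3. P3@(1, 0) [+x clear] — {P1, P3, P7}
4. P9@(1, 2) [+y clear] — {P1, P3, P7, P9}
5. P5@(0, 0) [-y clear] — {P1, P3, P5, P7, P9}
6. P6@(-1, 1) [-y clear] — {P1, P3, P5, P6, P7, P9}

P1; P7; P3; P9; P5; P6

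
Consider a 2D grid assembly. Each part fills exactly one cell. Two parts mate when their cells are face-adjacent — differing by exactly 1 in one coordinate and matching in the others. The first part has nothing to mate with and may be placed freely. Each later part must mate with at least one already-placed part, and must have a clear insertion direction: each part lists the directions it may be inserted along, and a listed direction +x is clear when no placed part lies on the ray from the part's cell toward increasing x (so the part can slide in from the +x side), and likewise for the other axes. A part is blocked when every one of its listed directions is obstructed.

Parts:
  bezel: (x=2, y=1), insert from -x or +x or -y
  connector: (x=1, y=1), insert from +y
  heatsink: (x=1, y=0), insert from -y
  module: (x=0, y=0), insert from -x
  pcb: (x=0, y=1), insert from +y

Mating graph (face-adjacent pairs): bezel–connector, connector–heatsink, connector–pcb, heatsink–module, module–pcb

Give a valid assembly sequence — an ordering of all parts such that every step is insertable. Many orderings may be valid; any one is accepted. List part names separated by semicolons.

connector; pcb; bezel; heatsink; module

1. connector@(1, 1) [+y clear] — {connector}
2. pcb@(0, 1) [+y clear] — {connector, pcb}
3. bezel@(2, 1) [+x clear] — {bezel, connector, pcb}
4. heatsink@(1, 0) [-y clear] — {bezel, connector, heatsink, pcb}
5. module@(0, 0) [-x clear] — {bezel, connector, heatsink, module, pcb}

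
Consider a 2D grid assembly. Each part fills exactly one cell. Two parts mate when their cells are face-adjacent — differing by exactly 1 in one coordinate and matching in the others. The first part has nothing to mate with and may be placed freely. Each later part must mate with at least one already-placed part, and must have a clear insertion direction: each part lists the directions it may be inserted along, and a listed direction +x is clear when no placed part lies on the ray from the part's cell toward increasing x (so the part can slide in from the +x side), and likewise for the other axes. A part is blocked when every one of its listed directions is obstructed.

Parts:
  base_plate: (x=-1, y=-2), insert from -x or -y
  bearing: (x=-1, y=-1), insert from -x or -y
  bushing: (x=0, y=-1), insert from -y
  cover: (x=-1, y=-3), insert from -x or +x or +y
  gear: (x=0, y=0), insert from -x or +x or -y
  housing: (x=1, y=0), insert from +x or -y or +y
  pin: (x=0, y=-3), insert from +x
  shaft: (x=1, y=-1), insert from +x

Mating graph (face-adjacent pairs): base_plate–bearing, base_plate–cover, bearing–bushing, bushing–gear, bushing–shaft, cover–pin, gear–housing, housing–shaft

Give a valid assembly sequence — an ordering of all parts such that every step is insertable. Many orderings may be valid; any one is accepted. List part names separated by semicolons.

1. shaft@(1, -1) [+x clear] — {shaft}
2. bushing@(0, -1) [-y clear] — {bushing, shaft}
3. bearing@(-1, -1) [-x clear] — {bearing, bushing, shaft}
4. base_plate@(-1, -2) [-x clear] — {base_plate, bearing, bushing, shaft}
5. housing@(1, 0) [+x clear] — {base_plate, bearing, bushing, housing, shaft}
6. gear@(0, 0) [-x clear] — {base_plate, bearing, bushing, gear, housing, shaft}
7. cover@(-1, -3) [-x clear] — {base_plate, bearing, bushing, cover, gear, housing, shaft}
8. pin@(0, -3) [+x clear] — {base_plate, bearing, bushing, cover, gear, housing, pin, shaft}

shaft; bushing; bearing; base_plate; housing; gear; cover; pin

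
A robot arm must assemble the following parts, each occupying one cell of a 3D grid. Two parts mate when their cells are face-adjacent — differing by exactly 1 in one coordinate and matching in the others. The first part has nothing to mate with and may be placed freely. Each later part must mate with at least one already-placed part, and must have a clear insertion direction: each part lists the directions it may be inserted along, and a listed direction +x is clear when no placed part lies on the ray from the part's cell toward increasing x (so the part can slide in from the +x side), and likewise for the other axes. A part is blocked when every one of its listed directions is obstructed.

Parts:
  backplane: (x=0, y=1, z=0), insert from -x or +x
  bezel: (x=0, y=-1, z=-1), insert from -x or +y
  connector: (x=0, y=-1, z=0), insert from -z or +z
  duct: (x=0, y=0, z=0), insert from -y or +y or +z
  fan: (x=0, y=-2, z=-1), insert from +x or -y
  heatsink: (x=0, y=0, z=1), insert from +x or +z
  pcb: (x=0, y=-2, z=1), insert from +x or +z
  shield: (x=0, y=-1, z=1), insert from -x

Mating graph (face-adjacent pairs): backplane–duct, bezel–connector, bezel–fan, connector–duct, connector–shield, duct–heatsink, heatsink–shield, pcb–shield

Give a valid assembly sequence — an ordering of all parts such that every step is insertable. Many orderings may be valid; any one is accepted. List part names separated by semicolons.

1. fan@(0, -2, -1) [+x clear] — {fan}
2. bezel@(0, -1, -1) [-x clear] — {bezel, fan}
3. connector@(0, -1, 0) [+z clear] — {bezel, connector, fan}
4. duct@(0, 0, 0) [+y clear] — {bezel, connector, duct, fan}
5. backplane@(0, 1, 0) [-x clear] — {backplane, bezel, connector, duct, fan}
6. shield@(0, -1, 1) [-x clear] — {backplane, bezel, connector, duct, fan, shield}
7. pcb@(0, -2, 1) [+x clear] — {backplane, bezel, connector, duct, fan, pcb, shield}
8. heatsink@(0, 0, 1) [+x clear] — {backplane, bezel, connector, duct, fan, heatsink, pcb, shield}

fan; bezel; connector; duct; backplane; shield; pcb; heatsink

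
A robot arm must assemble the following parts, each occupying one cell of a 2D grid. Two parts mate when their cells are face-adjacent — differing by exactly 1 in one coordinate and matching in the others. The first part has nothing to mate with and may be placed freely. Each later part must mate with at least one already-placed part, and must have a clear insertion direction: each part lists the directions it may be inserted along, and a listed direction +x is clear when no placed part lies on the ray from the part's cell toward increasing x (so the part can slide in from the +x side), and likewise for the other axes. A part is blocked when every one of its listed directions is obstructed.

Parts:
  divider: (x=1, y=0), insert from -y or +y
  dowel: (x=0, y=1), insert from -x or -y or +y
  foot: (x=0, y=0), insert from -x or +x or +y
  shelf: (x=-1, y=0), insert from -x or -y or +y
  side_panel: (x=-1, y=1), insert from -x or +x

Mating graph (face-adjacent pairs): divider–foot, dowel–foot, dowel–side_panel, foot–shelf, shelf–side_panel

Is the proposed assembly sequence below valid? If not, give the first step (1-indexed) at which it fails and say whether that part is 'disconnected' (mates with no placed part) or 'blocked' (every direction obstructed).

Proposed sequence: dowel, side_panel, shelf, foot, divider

1. dowel@(0, 1) [-x clear] — {dowel}
2. side_panel@(-1, 1) [-x clear] — {dowel, side_panel}
3. shelf@(-1, 0) [-x clear] — {dowel, shelf, side_panel}
4. foot@(0, 0) [+x clear] — {dowel, foot, shelf, side_panel}
5. divider@(1, 0) [-y clear] — {divider, dowel, foot, shelf, side_panel}

Valid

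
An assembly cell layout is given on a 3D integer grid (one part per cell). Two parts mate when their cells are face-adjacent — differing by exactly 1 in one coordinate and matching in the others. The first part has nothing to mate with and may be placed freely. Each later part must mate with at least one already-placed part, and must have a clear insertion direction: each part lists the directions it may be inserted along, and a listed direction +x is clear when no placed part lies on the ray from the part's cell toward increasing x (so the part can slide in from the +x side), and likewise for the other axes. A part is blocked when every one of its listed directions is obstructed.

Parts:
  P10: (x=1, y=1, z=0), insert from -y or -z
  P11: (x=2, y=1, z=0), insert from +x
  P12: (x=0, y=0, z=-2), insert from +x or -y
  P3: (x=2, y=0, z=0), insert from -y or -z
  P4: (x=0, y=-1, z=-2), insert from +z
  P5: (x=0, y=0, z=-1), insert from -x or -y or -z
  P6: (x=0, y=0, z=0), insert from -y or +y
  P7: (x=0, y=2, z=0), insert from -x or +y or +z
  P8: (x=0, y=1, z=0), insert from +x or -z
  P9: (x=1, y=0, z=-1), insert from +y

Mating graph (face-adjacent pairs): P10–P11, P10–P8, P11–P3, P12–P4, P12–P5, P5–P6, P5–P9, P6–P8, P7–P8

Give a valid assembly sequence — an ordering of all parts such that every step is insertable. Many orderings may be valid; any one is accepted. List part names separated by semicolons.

1. P4@(0, -1, -2) [+z clear] — {P4}
2. P12@(0, 0, -2) [+x clear] — {P12, P4}
3. P5@(0, 0, -1) [-x clear] — {P12, P4, P5}
4. P6@(0, 0, 0) [-y clear] — {P12, P4, P5, P6}
5. P9@(1, 0, -1) [+y clear] — {P12, P4, P5, P6, P9}
6. P8@(0, 1, 0) [+x clear] — {P12, P4, P5, P6, P8, P9}
7. P10@(1, 1, 0) [-y clear] — {P10, P12, P4, P5, P6, P8, P9}
8. P7@(0, 2, 0) [-x clear] — {P10, P12, P4, P5, P6, P7, P8, P9}
9. P11@(2, 1, 0) [+x clear] — {P10, P11, P12, P4, P5, P6, P7, P8, P9}
10. P3@(2, 0, 0) [-y clear] — {P10, P11, P12, P3, P4, P5, P6, P7, P8, P9}

P4; P12; P5; P6; P9; P8; P10; P7; P11; P3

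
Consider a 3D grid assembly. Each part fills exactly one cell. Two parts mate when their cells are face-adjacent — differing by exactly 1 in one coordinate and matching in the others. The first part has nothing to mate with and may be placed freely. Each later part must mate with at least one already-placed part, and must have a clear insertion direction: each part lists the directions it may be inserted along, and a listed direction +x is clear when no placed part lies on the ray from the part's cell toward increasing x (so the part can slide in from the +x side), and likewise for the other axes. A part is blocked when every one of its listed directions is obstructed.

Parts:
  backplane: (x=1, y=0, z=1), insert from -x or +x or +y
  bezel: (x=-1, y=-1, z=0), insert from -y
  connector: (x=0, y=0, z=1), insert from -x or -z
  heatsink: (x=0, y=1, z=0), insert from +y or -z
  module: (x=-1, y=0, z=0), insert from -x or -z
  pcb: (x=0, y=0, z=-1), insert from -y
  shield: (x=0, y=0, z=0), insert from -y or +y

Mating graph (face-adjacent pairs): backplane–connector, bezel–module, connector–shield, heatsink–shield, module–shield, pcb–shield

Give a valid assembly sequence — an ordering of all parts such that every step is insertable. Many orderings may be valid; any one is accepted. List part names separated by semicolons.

module; shield; connector; pcb; bezel; heatsink; backplane

1. module@(-1, 0, 0) [-x clear] — {module}
2. shield@(0, 0, 0) [-y clear] — {module, shield}
3. connector@(0, 0, 1) [-x clear] — {connector, module, shield}
4. pcb@(0, 0, -1) [-y clear] — {connector, module, pcb, shield}
5. bezel@(-1, -1, 0) [-y clear] — {bezel, connector, module, pcb, shield}
6. heatsink@(0, 1, 0) [+y clear] — {bezel, connector, heatsink, module, pcb, shield}
7. backplane@(1, 0, 1) [+x clear] — {backplane, bezel, connector, heatsink, module, pcb, shield}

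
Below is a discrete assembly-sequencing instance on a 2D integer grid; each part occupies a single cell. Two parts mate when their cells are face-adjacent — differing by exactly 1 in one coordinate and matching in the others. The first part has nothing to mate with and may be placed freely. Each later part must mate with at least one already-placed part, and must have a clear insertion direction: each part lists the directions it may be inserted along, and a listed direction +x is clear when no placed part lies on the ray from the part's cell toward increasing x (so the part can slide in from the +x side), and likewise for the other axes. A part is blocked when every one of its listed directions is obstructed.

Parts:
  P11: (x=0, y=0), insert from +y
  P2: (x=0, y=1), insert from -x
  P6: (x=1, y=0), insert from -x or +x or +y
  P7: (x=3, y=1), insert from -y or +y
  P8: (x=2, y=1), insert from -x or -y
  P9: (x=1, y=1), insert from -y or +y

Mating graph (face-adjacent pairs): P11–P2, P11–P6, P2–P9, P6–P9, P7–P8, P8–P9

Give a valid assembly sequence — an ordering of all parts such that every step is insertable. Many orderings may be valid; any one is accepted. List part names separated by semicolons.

1. P11@(0, 0) [+y clear] — {P11}
2. P2@(0, 1) [-x clear] — {P11, P2}
3. P6@(1, 0) [+x clear] — {P11, P2, P6}
4. P9@(1, 1) [+y clear] — {P11, P2, P6, P9}
5. P8@(2, 1) [-y clear] — {P11, P2, P6, P8, P9}
6. P7@(3, 1) [-y clear] — {P11, P2, P6, P7, P8, P9}

P11; P2; P6; P9; P8; P7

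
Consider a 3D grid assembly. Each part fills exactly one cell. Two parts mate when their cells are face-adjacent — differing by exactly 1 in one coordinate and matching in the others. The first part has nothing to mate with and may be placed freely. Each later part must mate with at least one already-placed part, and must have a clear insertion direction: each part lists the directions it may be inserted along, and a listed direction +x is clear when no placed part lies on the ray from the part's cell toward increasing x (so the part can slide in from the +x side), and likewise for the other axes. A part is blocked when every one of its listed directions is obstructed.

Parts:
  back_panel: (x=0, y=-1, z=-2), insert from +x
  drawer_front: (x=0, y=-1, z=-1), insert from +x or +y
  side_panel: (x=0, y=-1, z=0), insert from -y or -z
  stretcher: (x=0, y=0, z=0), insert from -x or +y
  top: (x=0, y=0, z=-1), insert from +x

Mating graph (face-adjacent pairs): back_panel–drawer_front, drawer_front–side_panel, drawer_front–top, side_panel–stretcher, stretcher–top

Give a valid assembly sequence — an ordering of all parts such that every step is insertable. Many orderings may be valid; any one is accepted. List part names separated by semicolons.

1. drawer_front@(0, -1, -1) [+x clear] — {drawer_front}
2. side_panel@(0, -1, 0) [-y clear] — {drawer_front, side_panel}
3. back_panel@(0, -1, -2) [+x clear] — {back_panel, drawer_front, side_panel}
4. top@(0, 0, -1) [+x clear] — {back_panel, drawer_front, side_panel, top}
5. stretcher@(0, 0, 0) [-x clear] — {back_panel, drawer_front, side_panel, stretcher, top}

drawer_front; side_panel; back_panel; top; stretcher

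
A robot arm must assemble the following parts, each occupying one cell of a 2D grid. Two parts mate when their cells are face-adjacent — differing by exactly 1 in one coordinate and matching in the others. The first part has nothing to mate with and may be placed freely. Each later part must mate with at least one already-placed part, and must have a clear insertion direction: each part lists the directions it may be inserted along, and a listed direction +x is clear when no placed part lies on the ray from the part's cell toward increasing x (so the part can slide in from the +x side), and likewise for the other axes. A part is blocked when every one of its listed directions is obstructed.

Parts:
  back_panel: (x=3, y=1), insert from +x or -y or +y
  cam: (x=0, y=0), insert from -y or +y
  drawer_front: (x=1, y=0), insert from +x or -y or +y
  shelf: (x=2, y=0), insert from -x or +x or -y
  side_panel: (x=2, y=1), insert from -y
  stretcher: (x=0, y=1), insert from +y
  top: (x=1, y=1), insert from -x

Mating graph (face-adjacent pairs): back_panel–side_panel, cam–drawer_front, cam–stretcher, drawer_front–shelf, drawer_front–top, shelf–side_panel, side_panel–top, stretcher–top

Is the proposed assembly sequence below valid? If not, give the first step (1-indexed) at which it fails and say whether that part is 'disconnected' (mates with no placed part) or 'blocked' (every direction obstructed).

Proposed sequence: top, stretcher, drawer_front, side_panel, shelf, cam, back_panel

Valid

1. top@(1, 1) [-x clear] — {top}
2. stretcher@(0, 1) [+y clear] — {stretcher, top}
3. drawer_front@(1, 0) [+x clear] — {drawer_front, stretcher, top}
4. side_panel@(2, 1) [-y clear] — {drawer_front, side_panel, stretcher, top}
5. shelf@(2, 0) [+x clear] — {drawer_front, shelf, side_panel, stretcher, top}
6. cam@(0, 0) [-y clear] — {cam, drawer_front, shelf, side_panel, stretcher, top}
7. back_panel@(3, 1) [+x clear] — {back_panel, cam, drawer_front, shelf, side_panel, stretcher, top}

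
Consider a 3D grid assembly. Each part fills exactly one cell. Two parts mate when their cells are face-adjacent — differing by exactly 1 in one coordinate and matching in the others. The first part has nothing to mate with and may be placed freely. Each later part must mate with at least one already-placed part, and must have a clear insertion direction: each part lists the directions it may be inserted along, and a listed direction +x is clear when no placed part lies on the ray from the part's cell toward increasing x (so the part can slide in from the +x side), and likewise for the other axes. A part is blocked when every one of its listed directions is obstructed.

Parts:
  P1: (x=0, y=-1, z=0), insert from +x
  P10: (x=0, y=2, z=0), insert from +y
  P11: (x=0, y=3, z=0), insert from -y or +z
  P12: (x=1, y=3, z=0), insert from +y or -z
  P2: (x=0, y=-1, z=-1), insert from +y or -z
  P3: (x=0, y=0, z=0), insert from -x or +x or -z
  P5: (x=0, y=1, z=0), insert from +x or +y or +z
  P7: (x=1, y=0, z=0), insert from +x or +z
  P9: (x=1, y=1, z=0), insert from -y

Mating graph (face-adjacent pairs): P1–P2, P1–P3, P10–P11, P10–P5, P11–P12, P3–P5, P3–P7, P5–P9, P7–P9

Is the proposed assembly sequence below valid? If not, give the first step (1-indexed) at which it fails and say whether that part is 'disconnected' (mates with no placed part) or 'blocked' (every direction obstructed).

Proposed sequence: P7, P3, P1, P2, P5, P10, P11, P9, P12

Invalid at step 8 (blocked)

1. P7@(1, 0, 0) [+x clear] — {P7}
2. P3@(0, 0, 0) [-x clear] — {P3, P7}
3. P1@(0, -1, 0) [+x clear] — {P1, P3, P7}
4. P2@(0, -1, -1) [+y clear] — {P1, P2, P3, P7}
5. P5@(0, 1, 0) [+x clear] — {P1, P2, P3, P5, P7}
6. P10@(0, 2, 0) [+y clear] — {P1, P10, P2, P3, P5, P7}
7. P11@(0, 3, 0) [+z clear] — {P1, P10, P11, P2, P3, P5, P7}
8. P9@(1, 1, 0) — -y all obstructed ⇒ blocked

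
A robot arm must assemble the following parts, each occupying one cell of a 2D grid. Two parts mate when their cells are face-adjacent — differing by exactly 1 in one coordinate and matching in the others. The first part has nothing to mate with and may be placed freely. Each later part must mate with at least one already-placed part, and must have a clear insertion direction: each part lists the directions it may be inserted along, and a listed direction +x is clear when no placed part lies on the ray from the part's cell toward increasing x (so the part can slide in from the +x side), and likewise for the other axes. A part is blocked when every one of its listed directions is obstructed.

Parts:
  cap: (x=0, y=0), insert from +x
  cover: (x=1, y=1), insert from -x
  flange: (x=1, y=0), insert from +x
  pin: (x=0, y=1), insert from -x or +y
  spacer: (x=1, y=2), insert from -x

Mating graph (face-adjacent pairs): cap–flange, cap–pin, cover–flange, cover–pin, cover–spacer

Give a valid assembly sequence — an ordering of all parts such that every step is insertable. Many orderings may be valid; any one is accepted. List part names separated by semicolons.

cover; spacer; pin; cap; flange

1. cover@(1, 1) [-x clear] — {cover}
2. spacer@(1, 2) [-x clear] — {cover, spacer}
3. pin@(0, 1) [-x clear] — {cover, pin, spacer}
4. cap@(0, 0) [+x clear] — {cap, cover, pin, spacer}
5. flange@(1, 0) [+x clear] — {cap, cover, flange, pin, spacer}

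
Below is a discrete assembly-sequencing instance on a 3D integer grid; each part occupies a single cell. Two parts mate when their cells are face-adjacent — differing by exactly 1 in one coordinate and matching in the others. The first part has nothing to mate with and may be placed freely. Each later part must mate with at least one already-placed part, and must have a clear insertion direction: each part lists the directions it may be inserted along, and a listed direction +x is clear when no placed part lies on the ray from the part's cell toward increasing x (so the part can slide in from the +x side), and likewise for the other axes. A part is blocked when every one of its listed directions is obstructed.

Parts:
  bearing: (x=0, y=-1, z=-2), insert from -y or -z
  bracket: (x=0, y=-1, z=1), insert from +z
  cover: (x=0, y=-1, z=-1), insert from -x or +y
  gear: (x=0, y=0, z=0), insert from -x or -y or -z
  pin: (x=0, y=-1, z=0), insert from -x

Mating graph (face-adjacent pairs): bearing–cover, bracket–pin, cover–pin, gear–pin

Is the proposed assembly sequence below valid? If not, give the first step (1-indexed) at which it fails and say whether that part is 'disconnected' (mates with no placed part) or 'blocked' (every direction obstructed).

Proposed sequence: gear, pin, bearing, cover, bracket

1. gear@(0, 0, 0) [-x clear] — {gear}
2. pin@(0, -1, 0) [-x clear] — {gear, pin}
3. bearing@(0, -1, -2) — no placed neighbour ⇒ disconnected

Invalid at step 3 (disconnected)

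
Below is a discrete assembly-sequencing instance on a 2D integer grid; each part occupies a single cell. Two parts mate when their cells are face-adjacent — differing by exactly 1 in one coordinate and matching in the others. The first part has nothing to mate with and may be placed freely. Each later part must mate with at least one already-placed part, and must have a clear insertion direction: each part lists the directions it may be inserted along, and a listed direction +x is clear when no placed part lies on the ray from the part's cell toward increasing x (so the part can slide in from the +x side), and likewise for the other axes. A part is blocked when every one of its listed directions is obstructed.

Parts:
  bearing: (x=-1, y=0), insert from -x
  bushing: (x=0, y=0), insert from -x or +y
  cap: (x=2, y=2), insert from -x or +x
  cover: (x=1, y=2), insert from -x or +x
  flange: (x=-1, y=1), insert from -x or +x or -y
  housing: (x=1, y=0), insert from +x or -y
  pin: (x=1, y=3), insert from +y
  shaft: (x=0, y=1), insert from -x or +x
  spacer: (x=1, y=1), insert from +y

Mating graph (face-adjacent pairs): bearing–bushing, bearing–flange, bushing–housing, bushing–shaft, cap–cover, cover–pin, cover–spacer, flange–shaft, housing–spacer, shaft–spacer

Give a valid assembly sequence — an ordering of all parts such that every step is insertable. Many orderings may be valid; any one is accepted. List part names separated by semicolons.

bearing; bushing; flange; shaft; housing; spacer; cover; pin; cap

1. bearing@(-1, 0) [-x clear] — {bearing}
2. bushing@(0, 0) [+y clear] — {bearing, bushing}
3. flange@(-1, 1) [-x clear] — {bearing, bushing, flange}
4. shaft@(0, 1) [+x clear] — {bearing, bushing, flange, shaft}
5. housing@(1, 0) [+x clear] — {bearing, bushing, flange, housing, shaft}
6. spacer@(1, 1) [+y clear] — {bearing, bushing, flange, housing, shaft, spacer}
7. cover@(1, 2) [-x clear] — {bearing, bushing, cover, flange, housing, shaft, spacer}
8. pin@(1, 3) [+y clear] — {bearing, bushing, cover, flange, housing, pin, shaft, spacer}
9. cap@(2, 2) [+x clear] — {bearing, bushing, cap, cover, flange, housing, pin, shaft, spacer}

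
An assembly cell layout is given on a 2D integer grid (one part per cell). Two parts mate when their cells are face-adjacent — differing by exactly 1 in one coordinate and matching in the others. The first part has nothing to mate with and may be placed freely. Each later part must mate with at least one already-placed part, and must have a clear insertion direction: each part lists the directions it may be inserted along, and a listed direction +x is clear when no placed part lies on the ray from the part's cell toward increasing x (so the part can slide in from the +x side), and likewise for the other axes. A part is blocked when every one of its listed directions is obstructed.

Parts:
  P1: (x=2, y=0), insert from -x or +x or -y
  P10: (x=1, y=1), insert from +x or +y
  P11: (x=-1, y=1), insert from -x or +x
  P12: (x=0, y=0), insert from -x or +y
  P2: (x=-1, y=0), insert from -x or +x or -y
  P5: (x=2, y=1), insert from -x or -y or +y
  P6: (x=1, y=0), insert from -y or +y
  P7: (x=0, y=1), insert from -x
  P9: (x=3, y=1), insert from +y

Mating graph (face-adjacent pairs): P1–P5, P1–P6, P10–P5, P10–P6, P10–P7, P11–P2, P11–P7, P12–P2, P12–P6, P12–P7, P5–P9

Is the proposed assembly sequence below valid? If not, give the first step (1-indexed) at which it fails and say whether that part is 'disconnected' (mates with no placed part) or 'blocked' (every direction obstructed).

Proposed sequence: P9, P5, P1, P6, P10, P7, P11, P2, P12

1. P9@(3, 1) [+y clear] — {P9}
2. P5@(2, 1) [-x clear] — {P5, P9}
3. P1@(2, 0) [-x clear] — {P1, P5, P9}
4. P6@(1, 0) [-y clear] — {P1, P5, P6, P9}
5. P10@(1, 1) [+y clear] — {P1, P10, P5, P6, P9}
6. P7@(0, 1) [-x clear] — {P1, P10, P5, P6, P7, P9}
7. P11@(-1, 1) [-x clear] — {P1, P10, P11, P5, P6, P7, P9}
8. P2@(-1, 0) [-x clear] — {P1, P10, P11, P2, P5, P6, P7, P9}
9. P12@(0, 0) — -x/+y all obstructed ⇒ blocked

Invalid at step 9 (blocked)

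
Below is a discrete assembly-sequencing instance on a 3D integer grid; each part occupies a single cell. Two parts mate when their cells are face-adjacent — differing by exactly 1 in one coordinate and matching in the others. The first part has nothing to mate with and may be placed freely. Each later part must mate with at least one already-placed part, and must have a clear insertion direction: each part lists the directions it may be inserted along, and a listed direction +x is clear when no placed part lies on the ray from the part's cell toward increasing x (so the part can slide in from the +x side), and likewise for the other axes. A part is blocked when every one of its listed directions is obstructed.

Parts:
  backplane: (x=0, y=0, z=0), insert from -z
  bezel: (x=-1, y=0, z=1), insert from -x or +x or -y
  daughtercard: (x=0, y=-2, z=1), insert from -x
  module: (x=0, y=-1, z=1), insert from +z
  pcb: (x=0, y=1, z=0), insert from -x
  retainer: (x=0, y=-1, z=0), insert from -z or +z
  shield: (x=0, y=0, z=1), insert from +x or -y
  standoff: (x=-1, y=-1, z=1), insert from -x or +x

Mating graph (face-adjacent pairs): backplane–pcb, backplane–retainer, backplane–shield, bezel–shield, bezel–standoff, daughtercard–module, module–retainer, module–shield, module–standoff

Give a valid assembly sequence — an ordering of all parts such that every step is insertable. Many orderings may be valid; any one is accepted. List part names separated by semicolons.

1. backplane@(0, 0, 0) [-z clear] — {backplane}
2. pcb@(0, 1, 0) [-x clear] — {backplane, pcb}
3. shield@(0, 0, 1) [+x clear] — {backplane, pcb, shield}
4. bezel@(-1, 0, 1) [-x clear] — {backplane, bezel, pcb, shield}
5. module@(0, -1, 1) [+z clear] — {backplane, bezel, module, pcb, shield}
6. retainer@(0, -1, 0) [-z clear] — {backplane, bezel, module, pcb, retainer, shield}
7. standoff@(-1, -1, 1) [-x clear] — {backplane, bezel, module, pcb, retainer, shield, standoff}
8. daughtercard@(0, -2, 1) [-x clear] — {backplane, bezel, daughtercard, module, pcb, retainer, shield, standoff}

backplane; pcb; shield; bezel; module; retainer; standoff; daughtercard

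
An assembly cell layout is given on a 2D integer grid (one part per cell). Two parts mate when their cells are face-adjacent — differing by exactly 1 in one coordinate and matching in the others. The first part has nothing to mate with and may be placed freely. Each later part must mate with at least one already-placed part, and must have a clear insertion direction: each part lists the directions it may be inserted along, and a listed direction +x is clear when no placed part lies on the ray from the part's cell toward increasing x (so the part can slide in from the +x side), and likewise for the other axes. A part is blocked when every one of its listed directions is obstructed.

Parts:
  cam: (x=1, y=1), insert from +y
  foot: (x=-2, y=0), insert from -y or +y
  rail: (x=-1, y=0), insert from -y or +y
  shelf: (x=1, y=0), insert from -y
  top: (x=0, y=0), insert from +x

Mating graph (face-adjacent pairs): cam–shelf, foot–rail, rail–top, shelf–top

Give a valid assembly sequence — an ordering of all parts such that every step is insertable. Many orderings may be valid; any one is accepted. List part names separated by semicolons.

foot; rail; top; shelf; cam

1. foot@(-2, 0) [-y clear] — {foot}
2. rail@(-1, 0) [-y clear] — {foot, rail}
3. top@(0, 0) [+x clear] — {foot, rail, top}
4. shelf@(1, 0) [-y clear] — {foot, rail, shelf, top}
5. cam@(1, 1) [+y clear] — {cam, foot, rail, shelf, top}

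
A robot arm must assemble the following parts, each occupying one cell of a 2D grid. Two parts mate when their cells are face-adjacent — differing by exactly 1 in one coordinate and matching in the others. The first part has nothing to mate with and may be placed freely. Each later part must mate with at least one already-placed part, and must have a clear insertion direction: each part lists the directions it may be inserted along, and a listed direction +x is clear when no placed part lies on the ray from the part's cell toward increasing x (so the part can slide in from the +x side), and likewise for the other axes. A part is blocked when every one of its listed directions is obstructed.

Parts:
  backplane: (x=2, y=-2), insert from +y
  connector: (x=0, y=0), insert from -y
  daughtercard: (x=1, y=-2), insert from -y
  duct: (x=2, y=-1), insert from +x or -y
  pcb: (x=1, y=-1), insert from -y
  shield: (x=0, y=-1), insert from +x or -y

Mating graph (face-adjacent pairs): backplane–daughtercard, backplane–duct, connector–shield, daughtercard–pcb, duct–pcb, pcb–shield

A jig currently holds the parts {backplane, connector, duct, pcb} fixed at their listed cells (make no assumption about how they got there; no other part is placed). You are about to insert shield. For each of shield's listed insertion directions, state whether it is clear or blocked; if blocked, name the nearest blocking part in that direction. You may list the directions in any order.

+x: nearest on ray is pcb@(1, -1) ⇒ blocked
-y: ray from shield(0, -1) has no placed part ⇒ clear

+x: blocked by pcb; -y: clear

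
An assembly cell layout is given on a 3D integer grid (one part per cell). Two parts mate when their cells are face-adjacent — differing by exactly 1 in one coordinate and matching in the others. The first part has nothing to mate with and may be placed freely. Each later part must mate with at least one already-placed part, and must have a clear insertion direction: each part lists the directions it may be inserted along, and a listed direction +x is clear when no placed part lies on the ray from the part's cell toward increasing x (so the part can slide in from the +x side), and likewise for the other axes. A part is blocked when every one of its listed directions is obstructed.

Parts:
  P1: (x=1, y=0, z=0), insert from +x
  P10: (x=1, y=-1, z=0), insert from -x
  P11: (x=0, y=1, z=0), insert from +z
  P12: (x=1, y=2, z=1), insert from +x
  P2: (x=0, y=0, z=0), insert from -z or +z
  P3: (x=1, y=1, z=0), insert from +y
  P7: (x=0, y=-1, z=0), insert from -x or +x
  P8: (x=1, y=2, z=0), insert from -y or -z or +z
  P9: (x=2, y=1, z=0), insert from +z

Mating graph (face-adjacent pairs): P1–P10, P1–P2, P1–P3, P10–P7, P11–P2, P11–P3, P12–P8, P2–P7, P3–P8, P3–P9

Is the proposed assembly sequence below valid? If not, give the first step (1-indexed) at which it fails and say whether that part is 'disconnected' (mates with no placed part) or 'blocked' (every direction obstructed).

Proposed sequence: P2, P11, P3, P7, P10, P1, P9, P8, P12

1. P2@(0, 0, 0) [-z clear] — {P2}
2. P11@(0, 1, 0) [+z clear] — {P11, P2}
3. P3@(1, 1, 0) [+y clear] — {P11, P2, P3}
4. P7@(0, -1, 0) [-x clear] — {P11, P2, P3, P7}
5. P10@(1, -1, 0) — -x all obstructed ⇒ blocked

Invalid at step 5 (blocked)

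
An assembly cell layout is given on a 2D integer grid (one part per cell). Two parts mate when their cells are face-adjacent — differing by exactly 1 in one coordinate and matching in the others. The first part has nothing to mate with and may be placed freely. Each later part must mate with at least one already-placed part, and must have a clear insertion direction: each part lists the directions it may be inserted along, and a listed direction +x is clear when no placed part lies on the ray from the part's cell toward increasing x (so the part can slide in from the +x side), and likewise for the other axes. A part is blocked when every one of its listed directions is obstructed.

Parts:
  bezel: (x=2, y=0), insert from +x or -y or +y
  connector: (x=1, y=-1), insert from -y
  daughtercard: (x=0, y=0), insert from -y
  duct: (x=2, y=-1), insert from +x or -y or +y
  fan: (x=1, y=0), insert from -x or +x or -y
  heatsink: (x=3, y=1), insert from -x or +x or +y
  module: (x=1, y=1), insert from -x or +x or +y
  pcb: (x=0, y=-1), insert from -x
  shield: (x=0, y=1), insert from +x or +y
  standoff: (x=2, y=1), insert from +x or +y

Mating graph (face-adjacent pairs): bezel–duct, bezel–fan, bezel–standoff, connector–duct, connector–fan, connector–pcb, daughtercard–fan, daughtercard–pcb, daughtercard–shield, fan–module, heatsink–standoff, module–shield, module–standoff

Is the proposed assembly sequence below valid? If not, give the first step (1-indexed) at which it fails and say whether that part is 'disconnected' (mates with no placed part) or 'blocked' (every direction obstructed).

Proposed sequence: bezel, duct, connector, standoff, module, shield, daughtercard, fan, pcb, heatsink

1. bezel@(2, 0) [+x clear] — {bezel}
2. duct@(2, -1) [+x clear] — {bezel, duct}
3. connector@(1, -1) [-y clear] — {bezel, connector, duct}
4. standoff@(2, 1) [+x clear] — {bezel, connector, duct, standoff}
5. module@(1, 1) [-x clear] — {bezel, connector, duct, module, standoff}
6. shield@(0, 1) [+y clear] — {bezel, connector, duct, module, shield, standoff}
7. daughtercard@(0, 0) [-y clear] — {bezel, connector, daughtercard, duct, module, shield, standoff}
8. fan@(1, 0) — -x/+x/-y all obstructed ⇒ blocked

Invalid at step 8 (blocked)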